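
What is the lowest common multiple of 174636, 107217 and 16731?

174636 = 2² · 3⁴ · 7² · 11; 107217 = 3³ · 11 · 19²; 16731 = 3² · 11 · 13²
lcm takes max exponent of each prime: 2² · 3⁴ · 7² · 11 · 13² · 19² = 10654367724

10654367724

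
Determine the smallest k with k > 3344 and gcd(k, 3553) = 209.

3762

3553 = 209·17. Any k with gcd(k, 3553) = 209 is a multiple of 209, say 209s, with s coprime to 17.
Need s > 3344/209, so s ≥ 17. First s ≥ 17 with gcd(s, 17) = 1 is s = 18. Thus k = 209·18 = 3762.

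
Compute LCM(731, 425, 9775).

420325

lcm(731, 425) = 731·425/gcd = 310675/17 = 18275
lcm(18275, 9775) = 18275·9775/gcd = 178638125/425 = 420325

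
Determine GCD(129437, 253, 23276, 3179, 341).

11

gcd(129437, 253): 129437 = 511·253 + 154; 253 = 1·154 + 99; 154 = 1·99 + 55; 99 = 1·55 + 44; 55 = 1·44 + 11; 44 = 4·11 + 0 → 11
gcd(11, 23276): 23276 = 2116·11 + 0 → 11
gcd(11, 3179): 3179 = 289·11 + 0 → 11
gcd(11, 341): 341 = 31·11 + 0 → 11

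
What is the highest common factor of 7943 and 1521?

169

7943 = 13² · 47
1521 = 3² · 13²
Common: 13² = 169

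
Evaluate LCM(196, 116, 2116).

3006836

196 = 2² · 7²; 116 = 2² · 29; 2116 = 2² · 23²
lcm takes max exponent of each prime: 2² · 7² · 23² · 29 = 3006836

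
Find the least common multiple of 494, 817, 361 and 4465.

94845530

494 = 2 · 13 · 19; 817 = 19 · 43; 361 = 19²; 4465 = 5 · 19 · 47
lcm takes max exponent of each prime: 2 · 5 · 13 · 19² · 43 · 47 = 94845530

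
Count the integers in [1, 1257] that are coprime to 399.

Prime factors of 399: 3, 7, 19. Count integers ≤ 1257 divisible by none of them.
By inclusion–exclusion: 1257 − ⌊1257/3⌋ − ⌊1257/7⌋ − ⌊1257/19⌋ + ⌊1257/21⌋ + ⌊1257/57⌋ + ⌊1257/133⌋ − ⌊1257/399⌋ = 680.

680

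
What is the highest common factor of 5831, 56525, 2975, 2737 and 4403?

119

gcd(5831, 56525): 56525 = 9·5831 + 4046; 5831 = 1·4046 + 1785; 4046 = 2·1785 + 476; 1785 = 3·476 + 357; 476 = 1·357 + 119; 357 = 3·119 + 0 → 119
gcd(119, 2975): 2975 = 25·119 + 0 → 119
gcd(119, 2737): 2737 = 23·119 + 0 → 119
gcd(119, 4403): 4403 = 37·119 + 0 → 119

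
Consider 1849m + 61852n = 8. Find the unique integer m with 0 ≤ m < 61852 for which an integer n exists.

8296

Reduce mod 61852: 1849m ≡ 8 (mod 61852). With g = gcd(1849, 61852) = 1 dividing 8, divide through: 1849m ≡ 8 (mod 61852).
Since gcd(1849, 61852) = 1, m ≡ 8·(1849)⁻¹ ≡ 8296 (mod 61852). Smallest non-negative: 8296.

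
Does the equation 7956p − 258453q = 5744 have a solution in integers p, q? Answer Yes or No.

No

By Bézout, 7956p − 258453q = 5744 has integer solutions iff gcd(7956, 258453) | 5744.
Euclid: 258453 = 32·7956 + 3861; 7956 = 2·3861 + 234; 3861 = 16·234 + 117; 234 = 2·117 + 0. gcd = 117; 5744 mod 117 = 11. No.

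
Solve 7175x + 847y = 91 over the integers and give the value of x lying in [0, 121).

100

Euclid: 7175 = 8·847 + 399; 847 = 2·399 + 49; 399 = 8·49 + 7; 49 = 7·7 + 0 → gcd = 7; 91 = 7·13.
Back-substitution yields 7175·(17) + 847·(-144) = 7, so one solution is x = 17·13 = 221, y = -144·13 = -1872.
Solutions in x differ by 847/7 = 121; the one in [0, 121) is 221 mod 121 = 100.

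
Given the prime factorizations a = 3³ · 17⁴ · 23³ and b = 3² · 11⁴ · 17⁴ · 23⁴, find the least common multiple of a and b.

9239352451844427

max exponent per prime: 3³ · 11⁴ · 17⁴ · 23⁴ = 9239352451844427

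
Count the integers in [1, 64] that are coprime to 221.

Prime factors of 221: 13, 17. Count integers ≤ 64 divisible by none of them.
By inclusion–exclusion: 64 − ⌊64/13⌋ − ⌊64/17⌋ + ⌊64/221⌋ = 57.

57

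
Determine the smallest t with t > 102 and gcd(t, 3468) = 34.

Multiples of 34 above 102: 34·4, 34·5, … . Need the cofactor coprime to 3468/34 = 102.
Checking s = 4, 5, … the first with gcd(s, 102) = 1 is s = 5, giving 170.

170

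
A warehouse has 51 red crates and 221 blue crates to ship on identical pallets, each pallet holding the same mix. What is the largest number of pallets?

Euclid: 221 = 4·51 + 17; 51 = 3·17 + 0. Last nonzero remainder: 17.

17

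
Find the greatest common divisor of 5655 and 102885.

Euclid: 102885 = 18·5655 + 1095; 5655 = 5·1095 + 180; 1095 = 6·180 + 15; 180 = 12·15 + 0. Last nonzero remainder: 15.

15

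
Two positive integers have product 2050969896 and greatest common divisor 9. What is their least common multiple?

227885544

Since gcd(a,b)·lcm(a,b) = ab, lcm = 2050969896/9 = 227885544.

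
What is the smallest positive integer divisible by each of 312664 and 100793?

15320536

gcd first: 312664 = 3·100793 + 10285; 100793 = 9·10285 + 8228; 10285 = 1·8228 + 2057; 8228 = 4·2057 + 0 → gcd = 2057
lcm = 312664·100793/gcd = 31514342552/2057 = 15320536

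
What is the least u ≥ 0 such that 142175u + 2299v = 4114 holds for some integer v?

Reduce mod 2299: 142175u ≡ 4114 (mod 2299). With g = gcd(142175, 2299) = 121 dividing 4114, divide through: 1175u ≡ 34 (mod 19).
Since gcd(1175, 19) = 1, u ≡ 34·(1175)⁻¹ ≡ 14 (mod 19). Smallest non-negative: 14.

14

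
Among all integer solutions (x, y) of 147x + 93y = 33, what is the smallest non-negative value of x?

23

Reduce mod 93: 147x ≡ 33 (mod 93). With g = gcd(147, 93) = 3 dividing 33, divide through: 49x ≡ 11 (mod 31).
Since gcd(49, 31) = 1, x ≡ 11·(49)⁻¹ ≡ 23 (mod 31). Smallest non-negative: 23.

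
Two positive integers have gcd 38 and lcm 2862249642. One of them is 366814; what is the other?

u·v = gcd·lcm = 38·2862249642 = 108765486396, so v = 108765486396/366814 = 296514.

296514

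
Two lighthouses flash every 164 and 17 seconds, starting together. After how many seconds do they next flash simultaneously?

2788

164 = 2² · 41; 17 = 17
max exponents: 2² · 17 · 41 = 2788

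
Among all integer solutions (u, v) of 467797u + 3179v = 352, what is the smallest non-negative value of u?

27

Reduce mod 3179: 467797u ≡ 352 (mod 3179). With g = gcd(467797, 3179) = 11 dividing 352, divide through: 42527u ≡ 32 (mod 289).
Since gcd(42527, 289) = 1, u ≡ 32·(42527)⁻¹ ≡ 27 (mod 289). Smallest non-negative: 27.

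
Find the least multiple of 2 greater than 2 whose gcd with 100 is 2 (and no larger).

Multiples of 2 above 2: 2·2, 2·3, … . Need the cofactor coprime to 100/2 = 50.
Checking s = 2, 3, … the first with gcd(s, 50) = 1 is s = 3, giving 6.

6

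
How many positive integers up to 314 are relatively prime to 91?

249

91 = 7·13. Inclusion–exclusion on these primes:
314 − ⌊314/7⌋ − ⌊314/13⌋ + ⌊314/91⌋ = 249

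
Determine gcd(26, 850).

26 = 2 · 13
850 = 2 · 5² · 17
Common: 2 = 2

2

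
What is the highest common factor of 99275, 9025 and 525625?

25

99275 = 5² · 11 · 19²; 9025 = 5² · 19²; 525625 = 5⁴ · 29²
gcd takes min exponent of each prime: 5² = 25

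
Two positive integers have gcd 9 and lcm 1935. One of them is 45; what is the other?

387

Using ab = gcd(a,b)·lcm(a,b) = 9·1935 = 17415, we get b = 17415/45 = 387.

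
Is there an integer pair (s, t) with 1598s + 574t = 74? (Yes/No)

gcd(1598, 574): 1598 = 2·574 + 450; 574 = 1·450 + 124; 450 = 3·124 + 78; 124 = 1·78 + 46; 78 = 1·46 + 32; 46 = 1·32 + 14; 32 = 2·14 + 4; 14 = 3·4 + 2; 4 = 2·2 + 0 → 2
2 divides 74, so a solution exists.

Yes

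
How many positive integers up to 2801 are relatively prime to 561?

561 = 3·11·17. Inclusion–exclusion on these primes:
2801 − ⌊2801/3⌋ − ⌊2801/11⌋ − ⌊2801/17⌋ + ⌊2801/33⌋ + ⌊2801/51⌋ + ⌊2801/187⌋ − ⌊2801/561⌋ = 1598

1598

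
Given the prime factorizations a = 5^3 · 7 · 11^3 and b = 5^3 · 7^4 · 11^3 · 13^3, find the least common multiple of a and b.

877627625875

max exponent per prime: 5^3 · 7^4 · 11^3 · 13^3 = 877627625875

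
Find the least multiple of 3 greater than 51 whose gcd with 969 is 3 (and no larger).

54

gcd(k, 969) = 3 forces 3 | k; write k = 3s. Then gcd(3s, 3·323) = 3·gcd(s, 323), so need gcd(s, 323) = 1.
3s > 51 gives s ≥ 18. The least s ≥ 18 coprime to 323 is 18, so k = 3·18 = 54.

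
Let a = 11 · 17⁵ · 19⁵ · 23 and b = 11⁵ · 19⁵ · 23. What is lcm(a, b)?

13022785085234598839

max exponent per prime: 11⁵ · 17⁵ · 19⁵ · 23 = 13022785085234598839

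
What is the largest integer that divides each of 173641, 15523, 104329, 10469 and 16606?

361

gcd(173641, 15523): 173641 = 11·15523 + 2888; 15523 = 5·2888 + 1083; 2888 = 2·1083 + 722; 1083 = 1·722 + 361; 722 = 2·361 + 0 → 361
gcd(361, 104329): 104329 = 289·361 + 0 → 361
gcd(361, 10469): 10469 = 29·361 + 0 → 361
gcd(361, 16606): 16606 = 46·361 + 0 → 361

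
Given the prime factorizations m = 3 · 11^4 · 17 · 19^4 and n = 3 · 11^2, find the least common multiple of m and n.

max exponent per prime: 3 · 11^4 · 17 · 19^4 = 97309517811

97309517811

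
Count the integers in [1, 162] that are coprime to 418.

70

Prime factors of 418: 2, 11, 19. Count integers ≤ 162 divisible by none of them.
By inclusion–exclusion: 162 − ⌊162/2⌋ − ⌊162/11⌋ − ⌊162/19⌋ + ⌊162/22⌋ + ⌊162/38⌋ + ⌊162/209⌋ − ⌊162/418⌋ = 70.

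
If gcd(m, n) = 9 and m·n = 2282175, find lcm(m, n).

Since gcd(m,n)·lcm(m,n) = mn, lcm = 2282175/9 = 253575.

253575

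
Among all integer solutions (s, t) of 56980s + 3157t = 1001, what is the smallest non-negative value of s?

Euclid: 56980 = 18·3157 + 154; 3157 = 20·154 + 77; 154 = 2·77 + 0 → gcd = 77; 1001 = 77·13.
Back-substitution yields 56980·(-20) + 3157·(361) = 77, so one solution is s = -20·13 = -260, t = 361·13 = 4693.
Solutions in s differ by 3157/77 = 41; the one in [0, 41) is -260 mod 41 = 27.

27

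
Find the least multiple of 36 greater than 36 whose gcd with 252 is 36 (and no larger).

Multiples of 36 above 36: 36·2, 36·3, … . Need the cofactor coprime to 252/36 = 7.
Checking s = 2, 3, … the first with gcd(s, 7) = 1 is s = 2, giving 72.

72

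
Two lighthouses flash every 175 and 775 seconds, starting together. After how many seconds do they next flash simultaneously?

5425

175 = 5² · 7; 775 = 5² · 31
max exponents: 5² · 7 · 31 = 5425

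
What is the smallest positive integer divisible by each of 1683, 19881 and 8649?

3572754867

1683 = 3² · 11 · 17; 19881 = 3² · 47²; 8649 = 3² · 31²
lcm takes max exponent of each prime: 3² · 11 · 17 · 31² · 47² = 3572754867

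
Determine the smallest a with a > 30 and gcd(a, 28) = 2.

34

28 = 2·14. Any a with gcd(a, 28) = 2 is a multiple of 2, say 2s, with s coprime to 14.
Need s > 30/2, so s ≥ 16. First s ≥ 16 with gcd(s, 14) = 1 is s = 17. Thus a = 2·17 = 34.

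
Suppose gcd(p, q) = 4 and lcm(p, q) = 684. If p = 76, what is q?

36

Using pq = gcd(p,q)·lcm(p,q) = 4·684 = 2736, we get q = 2736/76 = 36.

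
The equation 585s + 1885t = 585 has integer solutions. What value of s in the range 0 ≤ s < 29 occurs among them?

1

Reduce mod 1885: 585s ≡ 585 (mod 1885). With g = gcd(585, 1885) = 65 dividing 585, divide through: 9s ≡ 9 (mod 29).
Since gcd(9, 29) = 1, s ≡ 9·(9)⁻¹ ≡ 1 (mod 29). Smallest non-negative: 1.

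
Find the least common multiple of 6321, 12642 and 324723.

27926178

6321 = 3 · 7² · 43; 12642 = 2 · 3 · 7² · 43; 324723 = 3 · 7² · 47²
lcm takes max exponent of each prime: 2 · 3 · 7² · 43 · 47² = 27926178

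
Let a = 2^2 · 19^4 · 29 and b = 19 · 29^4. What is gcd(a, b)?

min exponent per shared prime: 19 · 29 = 551

551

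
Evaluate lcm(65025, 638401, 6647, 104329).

1192644788175

65025 = 3² · 5² · 17²; 638401 = 17² · 47²; 6647 = 17² · 23; 104329 = 17² · 19²
lcm takes max exponent of each prime: 3² · 5² · 17² · 19² · 23 · 47² = 1192644788175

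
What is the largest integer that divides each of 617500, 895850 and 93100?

gcd(617500, 895850): 895850 = 1·617500 + 278350; 617500 = 2·278350 + 60800; 278350 = 4·60800 + 35150; 60800 = 1·35150 + 25650; 35150 = 1·25650 + 9500; 25650 = 2·9500 + 6650; 9500 = 1·6650 + 2850; 6650 = 2·2850 + 950; 2850 = 3·950 + 0 → 950
gcd(950, 93100): 93100 = 98·950 + 0 → 950

950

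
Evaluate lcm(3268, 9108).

7441236

3268 = 2² · 19 · 43; 9108 = 2² · 3² · 11 · 23
max exponents: 2² · 3² · 11 · 19 · 23 · 43 = 7441236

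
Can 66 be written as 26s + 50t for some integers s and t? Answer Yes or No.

gcd(26, 50): 50 = 1·26 + 24; 26 = 1·24 + 2; 24 = 12·2 + 0 → 2
2 divides 66, so a solution exists.

Yes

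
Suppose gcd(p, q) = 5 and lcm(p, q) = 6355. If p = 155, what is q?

Using pq = gcd(p,q)·lcm(p,q) = 5·6355 = 31775, we get q = 31775/155 = 205.

205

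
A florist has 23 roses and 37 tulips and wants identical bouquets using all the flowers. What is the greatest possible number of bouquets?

1

Euclid: 37 = 1·23 + 14; 23 = 1·14 + 9; 14 = 1·9 + 5; 9 = 1·5 + 4; 5 = 1·4 + 1; 4 = 4·1 + 0. Last nonzero remainder: 1.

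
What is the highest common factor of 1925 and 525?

1925 = 5² · 7 · 11
525 = 3 · 5² · 7
Common: 5² · 7 = 175

175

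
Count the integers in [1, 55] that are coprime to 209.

209 = 11·19. Inclusion–exclusion on these primes:
55 − ⌊55/11⌋ − ⌊55/19⌋ + ⌊55/209⌋ = 48

48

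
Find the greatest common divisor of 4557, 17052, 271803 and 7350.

147

gcd(4557, 17052): 17052 = 3·4557 + 3381; 4557 = 1·3381 + 1176; 3381 = 2·1176 + 1029; 1176 = 1·1029 + 147; 1029 = 7·147 + 0 → 147
gcd(147, 271803): 271803 = 1849·147 + 0 → 147
gcd(147, 7350): 7350 = 50·147 + 0 → 147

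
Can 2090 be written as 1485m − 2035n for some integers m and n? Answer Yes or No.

Yes

gcd(1485, 2035): 2035 = 1·1485 + 550; 1485 = 2·550 + 385; 550 = 1·385 + 165; 385 = 2·165 + 55; 165 = 3·55 + 0 → 55
55 divides 2090, so a solution exists.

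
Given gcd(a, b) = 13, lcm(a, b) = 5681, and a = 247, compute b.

299

a·b = gcd·lcm = 13·5681 = 73853, so b = 73853/247 = 299.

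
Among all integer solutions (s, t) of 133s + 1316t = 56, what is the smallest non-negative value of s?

gcd(133, 1316) = 7 (Euclid: 1316 = 9·133 + 119; 133 = 1·119 + 14; 119 = 8·14 + 7; 14 = 2·7 + 0), and 7 | 56.
Extended Euclid: 133·(-89) + 1316·(9) = 7. Scale by 8: s₀ = -712.
General solution s = s₀ + 188k; reducing mod 188 gives s = 40 (and t = -4).

40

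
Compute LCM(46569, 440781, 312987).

46569 = 3 · 19² · 43; 440781 = 3 · 11 · 19² · 37; 312987 = 3 · 17² · 19²
lcm takes max exponent of each prime: 3 · 11 · 17² · 19² · 37 · 43 = 5477585487

5477585487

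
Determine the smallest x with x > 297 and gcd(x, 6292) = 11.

6292 = 11·572. Any x with gcd(x, 6292) = 11 is a multiple of 11, say 11s, with s coprime to 572.
Need s > 297/11, so s ≥ 28. First s ≥ 28 with gcd(s, 572) = 1 is s = 29. Thus x = 11·29 = 319.

319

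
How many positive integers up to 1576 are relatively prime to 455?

998

455 = 5·7·13. Inclusion–exclusion on these primes:
1576 − ⌊1576/5⌋ − ⌊1576/7⌋ − ⌊1576/13⌋ + ⌊1576/35⌋ + ⌊1576/65⌋ + ⌊1576/91⌋ − ⌊1576/455⌋ = 998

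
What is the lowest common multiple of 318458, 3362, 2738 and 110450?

318458 = 2 · 7 · 23² · 43; 3362 = 2 · 41²; 2738 = 2 · 37²; 110450 = 2 · 5² · 47²
lcm takes max exponent of each prime: 2 · 5² · 7 · 23² · 37² · 41² · 43 · 47² = 40472408455691450

40472408455691450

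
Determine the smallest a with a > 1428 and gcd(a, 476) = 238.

476 = 238·2. Any a with gcd(a, 476) = 238 is a multiple of 238, say 238s, with s coprime to 2.
Need s > 1428/238, so s ≥ 7. First s ≥ 7 with gcd(s, 2) = 1 is s = 7. Thus a = 238·7 = 1666.

1666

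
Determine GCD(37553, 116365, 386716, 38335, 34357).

17

37553 = 17 · 47²; 116365 = 5 · 17 · 37²; 386716 = 2² · 11² · 17 · 47; 38335 = 5 · 11 · 17 · 41; 34357 = 17 · 43 · 47
gcd takes min exponent of each prime: 17 = 17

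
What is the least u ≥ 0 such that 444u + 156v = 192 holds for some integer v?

gcd(444, 156) = 12 (Euclid: 444 = 2·156 + 132; 156 = 1·132 + 24; 132 = 5·24 + 12; 24 = 2·12 + 0), and 12 | 192.
Extended Euclid: 444·(6) + 156·(-17) = 12. Scale by 16: u₀ = 96.
General solution u = u₀ + 13t; reducing mod 13 gives u = 5 (and v = -13).

5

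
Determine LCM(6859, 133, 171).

6859 = 19³; 133 = 7 · 19; 171 = 3² · 19
lcm takes max exponent of each prime: 3² · 7 · 19³ = 432117

432117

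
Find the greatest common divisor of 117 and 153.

9

117 = 3² · 13
153 = 3² · 17
Common: 3² = 9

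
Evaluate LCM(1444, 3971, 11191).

492404

1444 = 2² · 19²; 3971 = 11 · 19²; 11191 = 19² · 31
lcm takes max exponent of each prime: 2² · 11 · 19² · 31 = 492404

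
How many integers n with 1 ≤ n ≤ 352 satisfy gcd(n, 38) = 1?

Prime factors of 38: 2, 19. Count integers ≤ 352 divisible by none of them.
By inclusion–exclusion: 352 − ⌊352/2⌋ − ⌊352/19⌋ + ⌊352/38⌋ = 167.

167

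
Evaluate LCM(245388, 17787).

gcd first: 245388 = 13·17787 + 14157; 17787 = 1·14157 + 3630; 14157 = 3·3630 + 3267; 3630 = 1·3267 + 363; 3267 = 9·363 + 0 → gcd = 363
lcm = 245388·17787/gcd = 4364716356/363 = 12024012

12024012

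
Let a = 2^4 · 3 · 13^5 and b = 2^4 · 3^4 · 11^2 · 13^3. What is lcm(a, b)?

58224683088

max exponent per prime: 2^4 · 3^4 · 11^2 · 13^5 = 58224683088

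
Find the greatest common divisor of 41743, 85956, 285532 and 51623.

247

gcd(41743, 85956): 85956 = 2·41743 + 2470; 41743 = 16·2470 + 2223; 2470 = 1·2223 + 247; 2223 = 9·247 + 0 → 247
gcd(247, 285532): 285532 = 1156·247 + 0 → 247
gcd(247, 51623): 51623 = 209·247 + 0 → 247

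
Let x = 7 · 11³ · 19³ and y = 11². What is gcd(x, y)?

min exponent per shared prime: 11² = 121

121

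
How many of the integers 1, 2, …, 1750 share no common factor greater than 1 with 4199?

Prime factors of 4199: 13, 17, 19. Count integers ≤ 1750 divisible by none of them.
By inclusion–exclusion: 1750 − ⌊1750/13⌋ − ⌊1750/17⌋ − ⌊1750/19⌋ + ⌊1750/221⌋ + ⌊1750/247⌋ + ⌊1750/323⌋ − ⌊1750/4199⌋ = 1441.

1441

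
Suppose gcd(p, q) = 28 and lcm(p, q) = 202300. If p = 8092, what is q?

p·q = gcd·lcm = 28·202300 = 5664400, so q = 5664400/8092 = 700.

700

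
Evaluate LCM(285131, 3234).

gcd first: 285131 = 88·3234 + 539; 3234 = 6·539 + 0 → gcd = 539
lcm = 285131·3234/gcd = 922113654/539 = 1710786

1710786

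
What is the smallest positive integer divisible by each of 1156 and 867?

3468

1156 = 2² · 17²; 867 = 3 · 17²
max exponents: 2² · 3 · 17² = 3468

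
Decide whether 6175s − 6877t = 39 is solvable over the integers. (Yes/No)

Yes

gcd(6175, 6877): 6877 = 1·6175 + 702; 6175 = 8·702 + 559; 702 = 1·559 + 143; 559 = 3·143 + 130; 143 = 1·130 + 13; 130 = 10·13 + 0 → 13
13 divides 39, so a solution exists.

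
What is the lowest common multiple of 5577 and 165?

gcd first: 5577 = 33·165 + 132; 165 = 1·132 + 33; 132 = 4·33 + 0 → gcd = 33
lcm = 5577·165/gcd = 920205/33 = 27885

27885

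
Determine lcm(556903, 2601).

gcd first: 556903 = 214·2601 + 289; 2601 = 9·289 + 0 → gcd = 289
lcm = 556903·2601/gcd = 1448504703/289 = 5012127

5012127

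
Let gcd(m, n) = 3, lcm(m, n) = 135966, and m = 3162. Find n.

m·n = gcd·lcm = 3·135966 = 407898, so n = 407898/3162 = 129.

129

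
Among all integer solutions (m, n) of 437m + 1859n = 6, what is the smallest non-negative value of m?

251

Euclid: 1859 = 4·437 + 111; 437 = 3·111 + 104; 111 = 1·104 + 7; 104 = 14·7 + 6; 7 = 1·6 + 1; 6 = 6·1 + 0 → gcd = 1; 6 = 1·6.
Back-substitution yields 437·(-268) + 1859·(63) = 1, so one solution is m = -268·6 = -1608, n = 63·6 = 378.
Solutions in m differ by 1859/1 = 1859; the one in [0, 1859) is -1608 mod 1859 = 251.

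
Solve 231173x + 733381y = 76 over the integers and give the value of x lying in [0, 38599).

22004

Reduce mod 733381: 231173x ≡ 76 (mod 733381). With g = gcd(231173, 733381) = 19 dividing 76, divide through: 12167x ≡ 4 (mod 38599).
Since gcd(12167, 38599) = 1, x ≡ 4·(12167)⁻¹ ≡ 22004 (mod 38599). Smallest non-negative: 22004.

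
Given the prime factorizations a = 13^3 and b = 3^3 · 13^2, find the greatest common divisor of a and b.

169

min exponent per shared prime: 13^2 = 169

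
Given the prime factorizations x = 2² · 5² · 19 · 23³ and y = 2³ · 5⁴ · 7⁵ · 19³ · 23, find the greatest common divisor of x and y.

43700

min exponent per shared prime: 2² · 5² · 19 · 23 = 43700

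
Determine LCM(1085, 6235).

gcd first: 6235 = 5·1085 + 810; 1085 = 1·810 + 275; 810 = 2·275 + 260; 275 = 1·260 + 15; 260 = 17·15 + 5; 15 = 3·5 + 0 → gcd = 5
lcm = 1085·6235/gcd = 6764975/5 = 1352995

1352995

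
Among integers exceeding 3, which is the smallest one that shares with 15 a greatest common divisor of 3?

6

gcd(x, 15) = 3 forces 3 | x; write x = 3s. Then gcd(3s, 3·5) = 3·gcd(s, 5), so need gcd(s, 5) = 1.
3s > 3 gives s ≥ 2. The least s ≥ 2 coprime to 5 is 2, so x = 3·2 = 6.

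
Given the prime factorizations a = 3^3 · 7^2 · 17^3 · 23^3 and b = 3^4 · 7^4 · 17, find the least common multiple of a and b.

11625387856551

max exponent per prime: 3^4 · 7^4 · 17^3 · 23^3 = 11625387856551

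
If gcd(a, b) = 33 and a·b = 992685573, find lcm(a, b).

30081381

gcd·lcm = product, so lcm = 992685573/33 = 30081381.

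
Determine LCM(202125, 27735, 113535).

202125 = 3 · 5³ · 7² · 11; 27735 = 3 · 5 · 43²; 113535 = 3³ · 5 · 29²
lcm takes max exponent of each prime: 3³ · 5³ · 7² · 11 · 29² · 43² = 2828755747125

2828755747125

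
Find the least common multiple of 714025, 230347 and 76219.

438920449825

714025 = 5² · 13⁴; 230347 = 13² · 29 · 47; 76219 = 11 · 13² · 41
lcm takes max exponent of each prime: 5² · 11 · 13⁴ · 29 · 41 · 47 = 438920449825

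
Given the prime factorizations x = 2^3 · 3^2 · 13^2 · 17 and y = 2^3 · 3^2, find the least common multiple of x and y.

max exponent per prime: 2^3 · 3^2 · 13^2 · 17 = 206856

206856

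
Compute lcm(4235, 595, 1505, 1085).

4235 = 5 · 7 · 11²; 595 = 5 · 7 · 17; 1505 = 5 · 7 · 43; 1085 = 5 · 7 · 31
lcm takes max exponent of each prime: 5 · 7 · 11² · 17 · 31 · 43 = 95969335

95969335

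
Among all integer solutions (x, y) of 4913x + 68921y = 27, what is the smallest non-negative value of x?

gcd(4913, 68921) = 1 (Euclid: 68921 = 14·4913 + 139; 4913 = 35·139 + 48; 139 = 2·48 + 43; 48 = 1·43 + 5; 43 = 8·5 + 3; 5 = 1·3 + 2; 3 = 1·2 + 1; 2 = 2·1 + 0), and 1 | 27.
Extended Euclid: 4913·(-27271) + 68921·(1944) = 1. Scale by 27: x₀ = -736317.
General solution x = x₀ + 68921t; reducing mod 68921 gives x = 21814 (and y = -1555).

21814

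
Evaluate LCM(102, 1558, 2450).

97336050

lcm(102, 1558) = 102·1558/gcd = 158916/2 = 79458
lcm(79458, 2450) = 79458·2450/gcd = 194672100/2 = 97336050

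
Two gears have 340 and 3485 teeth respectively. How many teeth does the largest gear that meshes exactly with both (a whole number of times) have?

85

Euclid: 3485 = 10·340 + 85; 340 = 4·85 + 0. Last nonzero remainder: 85.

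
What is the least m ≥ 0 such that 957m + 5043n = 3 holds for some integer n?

Euclid: 5043 = 5·957 + 258; 957 = 3·258 + 183; 258 = 1·183 + 75; 183 = 2·75 + 33; 75 = 2·33 + 9; 33 = 3·9 + 6; 9 = 1·6 + 3; 6 = 2·3 + 0 → gcd = 3; 3 = 3·1.
Back-substitution yields 957·(-606) + 5043·(115) = 3, so one solution is m = -606·1 = -606, n = 115·1 = 115.
Solutions in m differ by 5043/3 = 1681; the one in [0, 1681) is -606 mod 1681 = 1075.

1075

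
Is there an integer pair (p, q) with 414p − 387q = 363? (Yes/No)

No

By Bézout, 414p − 387q = 363 has integer solutions iff gcd(414, 387) | 363.
Euclid: 414 = 1·387 + 27; 387 = 14·27 + 9; 27 = 3·9 + 0. gcd = 9; 363 mod 9 = 3. No.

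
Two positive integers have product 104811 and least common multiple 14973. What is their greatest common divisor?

7

From gcd × lcm = uv: gcd = 104811 / 14973 = 7.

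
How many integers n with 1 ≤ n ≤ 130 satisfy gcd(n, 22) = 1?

Prime factors of 22: 2, 11. Count integers ≤ 130 divisible by none of them.
By inclusion–exclusion: 130 − ⌊130/2⌋ − ⌊130/11⌋ + ⌊130/22⌋ = 59.

59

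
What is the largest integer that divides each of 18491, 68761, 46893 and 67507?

11

gcd(18491, 68761): 68761 = 3·18491 + 13288; 18491 = 1·13288 + 5203; 13288 = 2·5203 + 2882; 5203 = 1·2882 + 2321; 2882 = 1·2321 + 561; 2321 = 4·561 + 77; 561 = 7·77 + 22; 77 = 3·22 + 11; 22 = 2·11 + 0 → 11
gcd(11, 46893): 46893 = 4263·11 + 0 → 11
gcd(11, 67507): 67507 = 6137·11 + 0 → 11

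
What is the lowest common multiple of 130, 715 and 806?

44330

lcm(130, 715) = 130·715/gcd = 92950/65 = 1430
lcm(1430, 806) = 1430·806/gcd = 1152580/26 = 44330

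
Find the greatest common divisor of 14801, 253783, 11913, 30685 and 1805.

361

gcd(14801, 253783): 253783 = 17·14801 + 2166; 14801 = 6·2166 + 1805; 2166 = 1·1805 + 361; 1805 = 5·361 + 0 → 361
gcd(361, 11913): 11913 = 33·361 + 0 → 361
gcd(361, 30685): 30685 = 85·361 + 0 → 361
gcd(361, 1805): 1805 = 5·361 + 0 → 361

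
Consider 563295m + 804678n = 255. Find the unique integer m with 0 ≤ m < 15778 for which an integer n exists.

gcd(563295, 804678) = 51 (Euclid: 804678 = 1·563295 + 241383; 563295 = 2·241383 + 80529; 241383 = 2·80529 + 80325; 80529 = 1·80325 + 204; 80325 = 393·204 + 153; 204 = 1·153 + 51; 153 = 3·51 + 0), and 51 | 255.
Extended Euclid: 563295·(3947) + 804678·(-2763) = 51. Scale by 5: m₀ = 19735.
General solution m = m₀ + 15778t; reducing mod 15778 gives m = 3957 (and n = -2770).

3957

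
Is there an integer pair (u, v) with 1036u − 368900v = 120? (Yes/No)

No

By Bézout, 1036u − 368900v = 120 has integer solutions iff gcd(1036, 368900) | 120.
Euclid: 368900 = 356·1036 + 84; 1036 = 12·84 + 28; 84 = 3·28 + 0. gcd = 28; 120 mod 28 = 8. No.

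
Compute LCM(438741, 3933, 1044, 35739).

160286127012

lcm(438741, 3933) = 438741·3933/gcd = 1725568353/9 = 191729817
lcm(191729817, 1044) = 191729817·1044/gcd = 200165928948/261 = 766919268
lcm(766919268, 35739) = 766919268·35739/gcd = 27408927719052/171 = 160286127012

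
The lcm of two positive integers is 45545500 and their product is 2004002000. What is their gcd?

From gcd × lcm = ab: gcd = 2004002000 / 45545500 = 44.

44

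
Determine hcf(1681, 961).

1

Euclid: 1681 = 1·961 + 720; 961 = 1·720 + 241; 720 = 2·241 + 238; 241 = 1·238 + 3; 238 = 79·3 + 1; 3 = 3·1 + 0. Last nonzero remainder: 1.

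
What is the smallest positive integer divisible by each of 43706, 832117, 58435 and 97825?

lcm(43706, 832117) = 43706·832117/gcd = 36368505602/13 = 2797577354
lcm(2797577354, 58435) = 2797577354·58435/gcd = 163476432680990/13 = 12575110206230
lcm(12575110206230, 97825) = 12575110206230·97825/gcd = 1230160155924449750/65 = 18925540860376150

18925540860376150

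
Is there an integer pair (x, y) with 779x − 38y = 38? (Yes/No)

Yes

By Bézout, 779x − 38y = 38 has integer solutions iff gcd(779, 38) | 38.
Euclid: 779 = 20·38 + 19; 38 = 2·19 + 0. gcd = 19; 38 mod 19 = 0. Yes.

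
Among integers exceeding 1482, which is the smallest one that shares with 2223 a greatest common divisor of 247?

1729

Multiples of 247 above 1482: 247·7, 247·8, … . Need the cofactor coprime to 2223/247 = 9.
Checking s = 7, 8, … the first with gcd(s, 9) = 1 is s = 7, giving 1729.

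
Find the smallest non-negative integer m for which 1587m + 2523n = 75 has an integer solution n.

Reduce mod 2523: 1587m ≡ 75 (mod 2523). With g = gcd(1587, 2523) = 3 dividing 75, divide through: 529m ≡ 25 (mod 841).
Since gcd(529, 841) = 1, m ≡ 25·(529)⁻¹ ≡ 132 (mod 841). Smallest non-negative: 132.

132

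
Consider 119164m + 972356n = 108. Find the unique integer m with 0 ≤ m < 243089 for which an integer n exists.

216896

gcd(119164, 972356) = 4 (Euclid: 972356 = 8·119164 + 19044; 119164 = 6·19044 + 4900; 19044 = 3·4900 + 4344; 4900 = 1·4344 + 556; 4344 = 7·556 + 452; 556 = 1·452 + 104; 452 = 4·104 + 36; 104 = 2·36 + 32; 36 = 1·32 + 4; 32 = 8·4 + 0), and 4 | 108.
Extended Euclid: 119164·(-27980) + 972356·(3429) = 4. Scale by 27: m₀ = -755460.
General solution m = m₀ + 243089t; reducing mod 243089 gives m = 216896 (and n = -26581).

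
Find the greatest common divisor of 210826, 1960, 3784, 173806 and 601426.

2

gcd(210826, 1960): 210826 = 107·1960 + 1106; 1960 = 1·1106 + 854; 1106 = 1·854 + 252; 854 = 3·252 + 98; 252 = 2·98 + 56; 98 = 1·56 + 42; 56 = 1·42 + 14; 42 = 3·14 + 0 → 14
gcd(14, 3784): 3784 = 270·14 + 4; 14 = 3·4 + 2; 4 = 2·2 + 0 → 2
gcd(2, 173806): 173806 = 86903·2 + 0 → 2
gcd(2, 601426): 601426 = 300713·2 + 0 → 2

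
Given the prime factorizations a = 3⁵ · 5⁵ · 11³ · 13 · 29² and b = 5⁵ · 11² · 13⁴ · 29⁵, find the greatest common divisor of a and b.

min exponent per shared prime: 5⁵ · 11² · 13 · 29² = 4134040625

4134040625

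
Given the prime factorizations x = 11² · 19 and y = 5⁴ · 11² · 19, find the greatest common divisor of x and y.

min exponent per shared prime: 11² · 19 = 2299

2299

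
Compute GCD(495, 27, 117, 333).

9

495 = 3² · 5 · 11; 27 = 3³; 117 = 3² · 13; 333 = 3² · 37
gcd takes min exponent of each prime: 3² = 9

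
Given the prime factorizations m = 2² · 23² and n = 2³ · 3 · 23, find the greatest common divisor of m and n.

92

min exponent per shared prime: 2² · 23 = 92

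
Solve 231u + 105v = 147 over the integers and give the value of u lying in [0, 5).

2

Euclid: 231 = 2·105 + 21; 105 = 5·21 + 0 → gcd = 21; 147 = 21·7.
Back-substitution yields 231·(1) + 105·(-2) = 21, so one solution is u = 1·7 = 7, v = -2·7 = -14.
Solutions in u differ by 105/21 = 5; the one in [0, 5) is 7 mod 5 = 2.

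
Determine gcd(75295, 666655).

75295 = 5 · 11 · 37²
666655 = 5 · 11 · 17 · 23 · 31
Common: 5 · 11 = 55

55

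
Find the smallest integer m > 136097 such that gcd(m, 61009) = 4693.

61009 = 4693·13. Any m with gcd(m, 61009) = 4693 is a multiple of 4693, say 4693s, with s coprime to 13.
Need s > 136097/4693, so s ≥ 30. First s ≥ 30 with gcd(s, 13) = 1 is s = 30. Thus m = 4693·30 = 140790.

140790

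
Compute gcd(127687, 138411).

127687 = 7 · 17 · 29 · 37
138411 = 3² · 7 · 13³
Common: 7 = 7

7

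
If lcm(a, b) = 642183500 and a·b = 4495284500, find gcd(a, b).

7

gcd·lcm = product, so gcd = 4495284500/642183500 = 7.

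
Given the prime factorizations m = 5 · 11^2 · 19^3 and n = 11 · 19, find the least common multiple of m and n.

max exponent per prime: 5 · 11^2 · 19^3 = 4149695

4149695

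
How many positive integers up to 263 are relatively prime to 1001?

1001 = 7·11·13. Inclusion–exclusion on these primes:
263 − ⌊263/7⌋ − ⌊263/11⌋ − ⌊263/13⌋ + ⌊263/77⌋ + ⌊263/91⌋ + ⌊263/143⌋ − ⌊263/1001⌋ = 189

189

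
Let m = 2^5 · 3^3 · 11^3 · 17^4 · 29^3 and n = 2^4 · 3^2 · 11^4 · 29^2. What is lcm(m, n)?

max exponent per prime: 2^5 · 3^3 · 11^4 · 17^4 · 29^3 = 25767611401964256

25767611401964256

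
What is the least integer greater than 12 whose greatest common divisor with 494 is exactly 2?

494 = 2·247. Any m with gcd(m, 494) = 2 is a multiple of 2, say 2s, with s coprime to 247.
Need s > 12/2, so s ≥ 7. First s ≥ 7 with gcd(s, 247) = 1 is s = 7. Thus m = 2·7 = 14.

14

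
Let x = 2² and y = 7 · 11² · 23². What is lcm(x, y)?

max exponent per prime: 2² · 7 · 11² · 23² = 1792252

1792252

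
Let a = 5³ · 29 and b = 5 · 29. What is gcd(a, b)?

min exponent per shared prime: 5 · 29 = 145

145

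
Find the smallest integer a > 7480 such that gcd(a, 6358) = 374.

7854

gcd(a, 6358) = 374 forces 374 | a; write a = 374s. Then gcd(374s, 374·17) = 374·gcd(s, 17), so need gcd(s, 17) = 1.
374s > 7480 gives s ≥ 21. The least s ≥ 21 coprime to 17 is 21, so a = 374·21 = 7854.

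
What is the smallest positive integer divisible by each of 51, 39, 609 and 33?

1480479

lcm(51, 39) = 51·39/gcd = 1989/3 = 663
lcm(663, 609) = 663·609/gcd = 403767/3 = 134589
lcm(134589, 33) = 134589·33/gcd = 4441437/3 = 1480479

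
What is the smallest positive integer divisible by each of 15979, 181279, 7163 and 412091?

lcm(15979, 181279) = 15979·181279/gcd = 2896657141/551 = 5257091
lcm(5257091, 7163) = 5257091·7163/gcd = 37656542833/551 = 68342183
lcm(68342183, 412091) = 68342183·412091/gcd = 28163198534653/19 = 1482273607087

1482273607087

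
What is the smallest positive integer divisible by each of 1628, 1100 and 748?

691900

lcm(1628, 1100) = 1628·1100/gcd = 1790800/44 = 40700
lcm(40700, 748) = 40700·748/gcd = 30443600/44 = 691900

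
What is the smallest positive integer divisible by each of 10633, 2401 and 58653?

10633 = 7³ · 31; 2401 = 7⁴; 58653 = 3² · 7³ · 19
lcm takes max exponent of each prime: 3² · 7⁴ · 19 · 31 = 12727701

12727701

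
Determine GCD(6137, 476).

Euclid: 6137 = 12·476 + 425; 476 = 1·425 + 51; 425 = 8·51 + 17; 51 = 3·17 + 0. Last nonzero remainder: 17.

17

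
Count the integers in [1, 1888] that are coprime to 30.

503

Prime factors of 30: 2, 3, 5. Count integers ≤ 1888 divisible by none of them.
By inclusion–exclusion: 1888 − ⌊1888/2⌋ − ⌊1888/3⌋ − ⌊1888/5⌋ + ⌊1888/6⌋ + ⌊1888/10⌋ + ⌊1888/15⌋ − ⌊1888/30⌋ = 503.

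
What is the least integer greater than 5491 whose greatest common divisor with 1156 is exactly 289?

6069

Multiples of 289 above 5491: 289·20, 289·21, … . Need the cofactor coprime to 1156/289 = 4.
Checking s = 20, 21, … the first with gcd(s, 4) = 1 is s = 21, giving 6069.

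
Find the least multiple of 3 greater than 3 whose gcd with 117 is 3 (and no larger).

6

Multiples of 3 above 3: 3·2, 3·3, … . Need the cofactor coprime to 117/3 = 39.
Checking s = 2, 3, … the first with gcd(s, 39) = 1 is s = 2, giving 6.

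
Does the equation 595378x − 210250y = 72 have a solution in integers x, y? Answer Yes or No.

Yes

By Bézout, 595378x − 210250y = 72 has integer solutions iff gcd(595378, 210250) | 72.
Euclid: 595378 = 2·210250 + 174878; 210250 = 1·174878 + 35372; 174878 = 4·35372 + 33390; 35372 = 1·33390 + 1982; 33390 = 16·1982 + 1678; 1982 = 1·1678 + 304; 1678 = 5·304 + 158; 304 = 1·158 + 146; 158 = 1·146 + 12; 146 = 12·12 + 2; 12 = 6·2 + 0. gcd = 2; 72 mod 2 = 0. Yes.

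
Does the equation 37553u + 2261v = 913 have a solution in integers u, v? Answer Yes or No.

No

gcd(37553, 2261): 37553 = 16·2261 + 1377; 2261 = 1·1377 + 884; 1377 = 1·884 + 493; 884 = 1·493 + 391; 493 = 1·391 + 102; 391 = 3·102 + 85; 102 = 1·85 + 17; 85 = 5·17 + 0 → 17
17 does not divide 913, so a solution does not exist.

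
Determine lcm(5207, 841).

4379087

gcd first: 5207 = 6·841 + 161; 841 = 5·161 + 36; 161 = 4·36 + 17; 36 = 2·17 + 2; 17 = 8·2 + 1; 2 = 2·1 + 0 → gcd = 1
lcm = 5207·841/gcd = 4379087/1 = 4379087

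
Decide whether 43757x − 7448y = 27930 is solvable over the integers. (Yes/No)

Yes

gcd(43757, 7448): 43757 = 5·7448 + 6517; 7448 = 1·6517 + 931; 6517 = 7·931 + 0 → 931
931 divides 27930, so a solution exists.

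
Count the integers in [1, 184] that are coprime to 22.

22 = 2·11. Inclusion–exclusion on these primes:
184 − ⌊184/2⌋ − ⌊184/11⌋ + ⌊184/22⌋ = 84

84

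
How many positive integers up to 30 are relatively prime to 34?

14

34 = 2·17. Inclusion–exclusion on these primes:
30 − ⌊30/2⌋ − ⌊30/17⌋ + ⌊30/34⌋ = 14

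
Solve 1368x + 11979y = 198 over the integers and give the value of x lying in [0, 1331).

Euclid: 11979 = 8·1368 + 1035; 1368 = 1·1035 + 333; 1035 = 3·333 + 36; 333 = 9·36 + 9; 36 = 4·9 + 0 → gcd = 9; 198 = 9·22.
Back-substitution yields 1368·(324) + 11979·(-37) = 9, so one solution is x = 324·22 = 7128, y = -37·22 = -814.
Solutions in x differ by 11979/9 = 1331; the one in [0, 1331) is 7128 mod 1331 = 473.

473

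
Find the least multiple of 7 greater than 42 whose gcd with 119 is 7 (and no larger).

49

119 = 7·17. Any a with gcd(a, 119) = 7 is a multiple of 7, say 7s, with s coprime to 17.
Need s > 42/7, so s ≥ 7. First s ≥ 7 with gcd(s, 17) = 1 is s = 7. Thus a = 7·7 = 49.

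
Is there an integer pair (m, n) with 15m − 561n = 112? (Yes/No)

No

By Bézout, 15m − 561n = 112 has integer solutions iff gcd(15, 561) | 112.
Euclid: 561 = 37·15 + 6; 15 = 2·6 + 3; 6 = 2·3 + 0. gcd = 3; 112 mod 3 = 1. No.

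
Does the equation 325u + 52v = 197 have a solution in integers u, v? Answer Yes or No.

No

By Bézout, 325u + 52v = 197 has integer solutions iff gcd(325, 52) | 197.
Euclid: 325 = 6·52 + 13; 52 = 4·13 + 0. gcd = 13; 197 mod 13 = 2. No.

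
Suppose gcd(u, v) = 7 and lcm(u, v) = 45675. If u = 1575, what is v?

Using uv = gcd(u,v)·lcm(u,v) = 7·45675 = 319725, we get v = 319725/1575 = 203.

203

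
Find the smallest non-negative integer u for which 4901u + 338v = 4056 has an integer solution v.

Euclid: 4901 = 14·338 + 169; 338 = 2·169 + 0 → gcd = 169; 4056 = 169·24.
Back-substitution yields 4901·(1) + 338·(-14) = 169, so one solution is u = 1·24 = 24, v = -14·24 = -336.
Solutions in u differ by 338/169 = 2; the one in [0, 2) is 24 mod 2 = 0.

0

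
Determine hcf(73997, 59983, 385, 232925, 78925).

77

gcd(73997, 59983): 73997 = 1·59983 + 14014; 59983 = 4·14014 + 3927; 14014 = 3·3927 + 2233; 3927 = 1·2233 + 1694; 2233 = 1·1694 + 539; 1694 = 3·539 + 77; 539 = 7·77 + 0 → 77
gcd(77, 385): 385 = 5·77 + 0 → 77
gcd(77, 232925): 232925 = 3025·77 + 0 → 77
gcd(77, 78925): 78925 = 1025·77 + 0 → 77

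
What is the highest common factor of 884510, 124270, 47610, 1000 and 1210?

gcd(884510, 124270): 884510 = 7·124270 + 14620; 124270 = 8·14620 + 7310; 14620 = 2·7310 + 0 → 7310
gcd(7310, 47610): 47610 = 6·7310 + 3750; 7310 = 1·3750 + 3560; 3750 = 1·3560 + 190; 3560 = 18·190 + 140; 190 = 1·140 + 50; 140 = 2·50 + 40; 50 = 1·40 + 10; 40 = 4·10 + 0 → 10
gcd(10, 1000): 1000 = 100·10 + 0 → 10
gcd(10, 1210): 1210 = 121·10 + 0 → 10

10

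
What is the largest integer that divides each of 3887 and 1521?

169

Euclid: 3887 = 2·1521 + 845; 1521 = 1·845 + 676; 845 = 1·676 + 169; 676 = 4·169 + 0. Last nonzero remainder: 169.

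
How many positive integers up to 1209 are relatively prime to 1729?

Prime factors of 1729: 7, 13, 19. Count integers ≤ 1209 divisible by none of them.
By inclusion–exclusion: 1209 − ⌊1209/7⌋ − ⌊1209/13⌋ − ⌊1209/19⌋ + ⌊1209/91⌋ + ⌊1209/133⌋ + ⌊1209/247⌋ − ⌊1209/1729⌋ = 907.

907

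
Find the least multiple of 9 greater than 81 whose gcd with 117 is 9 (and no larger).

gcd(a, 117) = 9 forces 9 | a; write a = 9s. Then gcd(9s, 9·13) = 9·gcd(s, 13), so need gcd(s, 13) = 1.
9s > 81 gives s ≥ 10. The least s ≥ 10 coprime to 13 is 10, so a = 9·10 = 90.

90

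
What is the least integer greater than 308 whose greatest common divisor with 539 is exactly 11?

319

539 = 11·49. Any k with gcd(k, 539) = 11 is a multiple of 11, say 11s, with s coprime to 49.
Need s > 308/11, so s ≥ 29. First s ≥ 29 with gcd(s, 49) = 1 is s = 29. Thus k = 11·29 = 319.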